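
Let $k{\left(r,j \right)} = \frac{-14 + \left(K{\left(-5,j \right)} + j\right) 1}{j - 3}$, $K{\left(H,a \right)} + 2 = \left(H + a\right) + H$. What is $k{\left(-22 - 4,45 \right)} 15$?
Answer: $\frac{160}{7} \approx 22.857$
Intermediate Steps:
$K{\left(H,a \right)} = -2 + a + 2 H$ ($K{\left(H,a \right)} = -2 + \left(\left(H + a\right) + H\right) = -2 + \left(a + 2 H\right) = -2 + a + 2 H$)
$k{\left(r,j \right)} = \frac{-26 + 2 j}{-3 + j}$ ($k{\left(r,j \right)} = \frac{-14 + \left(\left(-2 + j + 2 \left(-5\right)\right) + j\right) 1}{j - 3} = \frac{-14 + \left(\left(-2 + j - 10\right) + j\right) 1}{-3 + j} = \frac{-14 + \left(\left(-12 + j\right) + j\right) 1}{-3 + j} = \frac{-14 + \left(-12 + 2 j\right) 1}{-3 + j} = \frac{-14 + \left(-12 + 2 j\right)}{-3 + j} = \frac{-26 + 2 j}{-3 + j}$)
$k{\left(-22 - 4,45 \right)} 15 = \frac{2 \left(-13 + 45\right)}{-3 + 45} \cdot 15 = 2 \cdot \frac{1}{42} \cdot 32 \cdot 15 = \frac{32}{21} \cdot 15 = \frac{160}{7}$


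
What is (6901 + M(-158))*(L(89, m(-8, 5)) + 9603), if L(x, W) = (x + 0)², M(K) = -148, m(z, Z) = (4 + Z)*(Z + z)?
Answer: 118339572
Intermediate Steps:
L(x, W) = x²
(6901 + M(-158))*(L(89, m(-8, 5)) + 9603) = (6901 - 148)*(89² + 9603) = 6753*(7921 + 9603) = 6753*17524 = 118339572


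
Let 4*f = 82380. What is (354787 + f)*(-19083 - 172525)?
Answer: -71926194256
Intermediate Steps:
f = 20595 (f = (1/4)*82380 = 20595)
(354787 + f)*(-19083 - 172525) = (354787 + 20595)*(-19083 - 172525) = 375382*(-191608) = -71926194256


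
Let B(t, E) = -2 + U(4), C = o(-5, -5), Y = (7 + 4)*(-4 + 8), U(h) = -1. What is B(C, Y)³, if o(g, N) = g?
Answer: -27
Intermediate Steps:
Y = 44 (Y = 11*4 = 44)
C = -5
B(t, E) = -3 (B(t, E) = -2 - 1 = -3)
B(C, Y)³ = (-3)³ = -27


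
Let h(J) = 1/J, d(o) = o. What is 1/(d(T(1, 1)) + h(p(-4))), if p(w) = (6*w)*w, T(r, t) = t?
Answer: 96/97 ≈ 0.98969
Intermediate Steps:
p(w) = 6*w²
1/(d(T(1, 1)) + h(p(-4))) = 1/(1 + 1/(6*(-4)²)) = 1/(1 + 1/(6*16)) = 1/(1 + 1/96) = 1/(97/96) = 96/97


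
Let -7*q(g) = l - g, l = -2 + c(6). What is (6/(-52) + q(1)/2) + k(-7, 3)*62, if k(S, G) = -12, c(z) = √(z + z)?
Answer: -67695/91 - √3/7 ≈ -744.15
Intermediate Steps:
c(z) = √2*√z (c(z) = √(2*z) = √2*√z)
l = -2 + 2*√3 (l = -2 + √2*√6 = -2 + 2*√3 ≈ 1.4641)
q(g) = 2/7 - 2*√3/7 + g/7 (q(g) = -((-2 + 2*√3) - g)/7 = -(-2 - g + 2*√3)/7 = 2/7 - 2*√3/7 + g/7)
(6/(-52) + q(1)/2) + k(-7, 3)*62 = (6/(-52) + (2/7 - 2*√3/7 + (⅐)*1)/2) - 12*62 = (6*(-1/52) + (2/7 - 2*√3/7 + ⅐)*(½)) - 744 = (-3/26 + (3/7 - 2*√3/7)*(½)) - 744 = (-3/26 + (3/14 - √3/7)) - 744 = (9/91 - √3/7) - 744 = -67695/91 - √3/7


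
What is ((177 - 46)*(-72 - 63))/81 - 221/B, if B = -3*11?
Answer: -2328/11 ≈ -211.64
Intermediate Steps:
B = -33
((177 - 46)*(-72 - 63))/81 - 221/B = ((177 - 46)*(-72 - 63))/81 - 221/(-33) = (131*(-135))*(1/81) - 221*(-1/33) = -17685*1/81 + 221/33 = -655/3 + 221/33 = -2328/11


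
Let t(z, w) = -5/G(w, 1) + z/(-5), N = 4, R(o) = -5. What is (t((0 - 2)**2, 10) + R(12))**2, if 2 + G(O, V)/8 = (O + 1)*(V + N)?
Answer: 151807041/4494400 ≈ 33.777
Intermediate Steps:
G(O, V) = -16 + 8*(1 + O)*(4 + V) (G(O, V) = -16 + 8*((O + 1)*(V + 4)) = -16 + 8*((1 + O)*(4 + V)) = -16 + 8*(1 + O)*(4 + V))
t(z, w) = -5/(24 + 40*w) - z/5 (t(z, w) = -5/(16 + 8*1 + 32*w + 8*w*1) + z/(-5) = -5/(16 + 8 + 32*w + 8*w) + z*(-1/5) = -5/(24 + 40*w) - z/5)
(t((0 - 2)**2, 10) + R(12))**2 = ((-25 - 8*(0 - 2)**2*(3 + 5*10))/(40*(3 + 5*10)) - 5)**2 = ((-25 - 8*(-2)**2*(3 + 50))/(40*(3 + 50)) - 5)**2 = ((1/40)*(-25 - 8*4*53)/53 - 5)**2 = ((1/40)*(1/53)*(-25 - 1696) - 5)**2 = ((1/40)*(1/53)*(-1721) - 5)**2 = (-1721/2120 - 5)**2 = (-12321/2120)**2 = 151807041/4494400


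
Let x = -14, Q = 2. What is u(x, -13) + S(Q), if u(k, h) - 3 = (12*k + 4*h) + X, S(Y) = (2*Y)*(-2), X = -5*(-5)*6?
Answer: -75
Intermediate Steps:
X = 150 (X = 25*6 = 150)
S(Y) = -4*Y
u(k, h) = 153 + 4*h + 12*k (u(k, h) = 3 + ((12*k + 4*h) + 150) = 3 + ((4*h + 12*k) + 150) = 3 + (150 + 4*h + 12*k) = 153 + 4*h + 12*k)
u(x, -13) + S(Q) = (153 + 4*(-13) + 12*(-14)) - 4*2 = (153 - 52 - 168) - 8 = -67 - 8 = -75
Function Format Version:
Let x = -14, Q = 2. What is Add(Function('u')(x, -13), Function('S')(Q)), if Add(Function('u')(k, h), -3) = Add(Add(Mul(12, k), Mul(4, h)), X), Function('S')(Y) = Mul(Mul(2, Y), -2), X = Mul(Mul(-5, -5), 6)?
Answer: -75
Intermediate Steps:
X = 150 (X = Mul(25, 6) = 150)
Function('S')(Y) = Mul(-4, Y)
Function('u')(k, h) = Add(153, Mul(4, h), Mul(12, k)) (Function('u')(k, h) = Add(3, Add(Add(Mul(12, k), Mul(4, h)), 150)) = Add(3, Add(Add(Mul(4, h), Mul(12, k)), 150)) = Add(3, Add(150, Mul(4, h), Mul(12, k))) = Add(153, Mul(4, h), Mul(12, k)))
Add(Function('u')(x, -13), Function('S')(Q)) = Add(Add(153, Mul(4, -13), Mul(12, -14)), Mul(-4, 2)) = Add(Add(153, -52, -168), -8) = Add(-67, -8) = -75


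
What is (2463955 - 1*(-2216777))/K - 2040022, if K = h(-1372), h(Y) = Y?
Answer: -100128247/49 ≈ -2.0434e+6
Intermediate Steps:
K = -1372
(2463955 - 1*(-2216777))/K - 2040022 = (2463955 - 1*(-2216777))/(-1372) - 2040022 = (2463955 + 2216777)*(-1/1372) - 2040022 = 4680732*(-1/1372) - 2040022 = -167169/49 - 2040022 = -100128247/49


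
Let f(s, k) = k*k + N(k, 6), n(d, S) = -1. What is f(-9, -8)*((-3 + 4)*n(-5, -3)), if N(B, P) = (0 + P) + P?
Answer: -76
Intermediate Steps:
N(B, P) = 2*P (N(B, P) = P + P = 2*P)
f(s, k) = 12 + k² (f(s, k) = k*k + 2*6 = k² + 12 = 12 + k²)
f(-9, -8)*((-3 + 4)*n(-5, -3)) = (12 + (-8)²)*((-3 + 4)*(-1)) = (12 + 64)*(1*(-1)) = 76*(-1) = -76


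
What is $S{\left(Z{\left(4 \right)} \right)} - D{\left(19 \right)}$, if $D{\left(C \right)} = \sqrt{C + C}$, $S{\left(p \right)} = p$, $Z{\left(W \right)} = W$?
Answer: $4 - \sqrt{38} \approx -2.1644$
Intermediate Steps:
$D{\left(C \right)} = \sqrt{2} \sqrt{C}$ ($D{\left(C \right)} = \sqrt{2 C} = \sqrt{2} \sqrt{C}$)
$S{\left(Z{\left(4 \right)} \right)} - D{\left(19 \right)} = 4 - \sqrt{2} \sqrt{19} = 4 - \sqrt{38}$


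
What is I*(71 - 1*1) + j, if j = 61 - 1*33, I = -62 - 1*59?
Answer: -8442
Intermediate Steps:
I = -121 (I = -62 - 59 = -121)
j = 28 (j = 61 - 33 = 28)
I*(71 - 1*1) + j = -121*(71 - 1*1) + 28 = -121*(71 - 1) + 28 = -121*70 + 28 = -8470 + 28 = -8442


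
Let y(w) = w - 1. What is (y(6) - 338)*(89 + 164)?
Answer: -84249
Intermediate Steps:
y(w) = -1 + w
(y(6) - 338)*(89 + 164) = ((-1 + 6) - 338)*(89 + 164) = (5 - 338)*253 = -333*253 = -84249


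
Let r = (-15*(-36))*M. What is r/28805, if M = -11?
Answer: -1188/5761 ≈ -0.20621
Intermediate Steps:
r = -5940 (r = -15*(-36)*(-11) = 540*(-11) = -5940)
r/28805 = -5940/28805 = -5940*1/28805 = -1188/5761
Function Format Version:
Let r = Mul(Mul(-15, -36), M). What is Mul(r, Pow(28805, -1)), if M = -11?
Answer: Rational(-1188, 5761) ≈ -0.20621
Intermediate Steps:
r = -5940 (r = Mul(Mul(-15, -36), -11) = Mul(540, -11) = -5940)
Mul(r, Pow(28805, -1)) = Mul(-5940, Pow(28805, -1)) = Mul(-5940, Rational(1, 28805)) = Rational(-1188, 5761)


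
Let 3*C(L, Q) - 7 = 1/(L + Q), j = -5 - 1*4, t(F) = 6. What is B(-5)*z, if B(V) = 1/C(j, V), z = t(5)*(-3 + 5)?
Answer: 504/97 ≈ 5.1959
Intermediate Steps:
j = -9 (j = -5 - 4 = -9)
z = 12 (z = 6*(-3 + 5) = 6*2 = 12)
C(L, Q) = 7/3 + 1/(3*(L + Q))
B(V) = 3*(-9 + V)/(-62 + 7*V) (B(V) = 1/((1 + 7*(-9) + 7*V)/(3*(-9 + V))) = 1/((1 - 63 + 7*V)/(3*(-9 + V))) = 1/((-62 + 7*V)/(3*(-9 + V))) = 3*(-9 + V)/(-62 + 7*V))
B(-5)*z = (3*(-9 - 5)/(-62 + 7*(-5)))*12 = (3*(-14)/(-62 - 35))*12 = (3*(-14)/(-97))*12 = (3*(-1/97)*(-14))*12 = (42/97)*12 = 504/97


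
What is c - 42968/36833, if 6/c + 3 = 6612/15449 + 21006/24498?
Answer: -1032622523593/221307102536 ≈ -4.6660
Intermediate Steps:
c = -21026089/6008392 (c = 6/(-3 + (6612/15449 + 21006/24498)) = 6/(-3 + (6612*(1/15449) + 21006*(1/24498))) = 6/(-3 + (6612/15449 + 1167/1361)) = 6/(-3 + 27027915/21026089) = 6/(-36050352/21026089) = 6*(-21026089/36050352) = -21026089/6008392 ≈ -3.4995)
c - 42968/36833 = -21026089/6008392 - 42968/36833 = -1032622523593/221307102536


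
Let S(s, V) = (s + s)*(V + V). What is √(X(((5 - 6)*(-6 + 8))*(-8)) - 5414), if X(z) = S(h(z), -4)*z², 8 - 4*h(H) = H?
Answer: √2778 ≈ 52.707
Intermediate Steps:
h(H) = 2 - H/4
S(s, V) = 4*V*s (S(s, V) = (2*s)*(2*V) = 4*V*s)
X(z) = z²*(-32 + 4*z) (X(z) = (4*(-4)*(2 - z/4))*z² = (-32 + 4*z)*z² = z²*(-32 + 4*z))
√(X(((5 - 6)*(-6 + 8))*(-8)) - 5414) = √(4*(((5 - 6)*(-6 + 8))*(-8))²*(-8 + ((5 - 6)*(-6 + 8))*(-8)) - 5414) = √(4*(-1*2*(-8))²*(-8 - 1*2*(-8)) - 5414) = √(4*(-2*(-8))²*(-8 - 2*(-8)) - 5414) = √(4*16²*(-8 + 16) - 5414) = √(4*256*8 - 5414) = √(8192 - 5414) = √2778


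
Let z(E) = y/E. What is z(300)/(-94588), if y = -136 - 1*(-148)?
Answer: -1/2364700 ≈ -4.2289e-7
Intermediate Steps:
y = 12 (y = -136 + 148 = 12)
z(E) = 12/E
z(300)/(-94588) = (12/300)/(-94588) = (12*(1/300))*(-1/94588) = (1/25)*(-1/94588) = -1/2364700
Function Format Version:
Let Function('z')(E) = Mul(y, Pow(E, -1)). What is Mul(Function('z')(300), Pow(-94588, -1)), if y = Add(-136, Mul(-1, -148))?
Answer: Rational(-1, 2364700) ≈ -4.2289e-7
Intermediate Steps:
y = 12 (y = Add(-136, 148) = 12)
Function('z')(E) = Mul(12, Pow(E, -1))
Mul(Function('z')(300), Pow(-94588, -1)) = Mul(Mul(12, Pow(300, -1)), Pow(-94588, -1)) = Mul(Mul(12, Rational(1, 300)), Rational(-1, 94588)) = Mul(Rational(1, 25), Rational(-1, 94588)) = Rational(-1, 2364700)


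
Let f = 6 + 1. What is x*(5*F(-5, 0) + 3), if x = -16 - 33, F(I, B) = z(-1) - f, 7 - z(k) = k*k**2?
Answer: -392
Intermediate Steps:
z(k) = 7 - k**3 (z(k) = 7 - k*k**2 = 7 - k**3)
f = 7
F(I, B) = 1 (F(I, B) = (7 - 1*(-1)**3) - 1*7 = (7 - 1*(-1)) - 7 = (7 + 1) - 7 = 8 - 7 = 1)
x = -49
x*(5*F(-5, 0) + 3) = -49*(5*1 + 3) = -49*(5 + 3) = -49*8 = -392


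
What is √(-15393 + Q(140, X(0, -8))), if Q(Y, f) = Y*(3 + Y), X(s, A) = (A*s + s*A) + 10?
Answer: √4627 ≈ 68.022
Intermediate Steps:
X(s, A) = 10 + 2*A*s (X(s, A) = (A*s + A*s) + 10 = 2*A*s + 10 = 10 + 2*A*s)
√(-15393 + Q(140, X(0, -8))) = √(-15393 + 140*(3 + 140)) = √(-15393 + 140*143) = √(-15393 + 20020) = √4627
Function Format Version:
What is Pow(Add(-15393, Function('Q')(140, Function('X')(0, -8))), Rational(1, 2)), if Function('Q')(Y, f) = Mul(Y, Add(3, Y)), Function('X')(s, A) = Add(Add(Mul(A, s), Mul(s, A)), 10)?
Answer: Pow(4627, Rational(1, 2)) ≈ 68.022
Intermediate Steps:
Function('X')(s, A) = Add(10, Mul(2, A, s)) (Function('X')(s, A) = Add(Add(Mul(A, s), Mul(A, s)), 10) = Add(Mul(2, A, s), 10) = Add(10, Mul(2, A, s)))
Pow(Add(-15393, Function('Q')(140, Function('X')(0, -8))), Rational(1, 2)) = Pow(Add(-15393, Mul(140, Add(3, 140))), Rational(1, 2)) = Pow(Add(-15393, Mul(140, 143)), Rational(1, 2)) = Pow(Add(-15393, 20020), Rational(1, 2)) = Pow(4627, Rational(1, 2))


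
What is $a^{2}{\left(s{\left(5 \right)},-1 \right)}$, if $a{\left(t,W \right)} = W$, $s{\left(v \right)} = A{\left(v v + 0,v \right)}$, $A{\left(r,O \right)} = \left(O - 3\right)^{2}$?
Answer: $1$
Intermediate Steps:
$A{\left(r,O \right)} = \left(-3 + O\right)^{2}$
$s{\left(v \right)} = \left(-3 + v\right)^{2}$
$a^{2}{\left(s{\left(5 \right)},-1 \right)} = \left(-1\right)^{2} = 1$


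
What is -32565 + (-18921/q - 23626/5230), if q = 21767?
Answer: -1853929370311/56920705 ≈ -32570.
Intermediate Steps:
-32565 + (-18921/q - 23626/5230) = -32565 + (-18921/21767 - 23626/5230) = -32565 + (-18921*1/21767 - 23626*1/5230) = -32565 + (-18921/21767 - 11813/2615) = -32565 - 306611986/56920705 = -1853929370311/56920705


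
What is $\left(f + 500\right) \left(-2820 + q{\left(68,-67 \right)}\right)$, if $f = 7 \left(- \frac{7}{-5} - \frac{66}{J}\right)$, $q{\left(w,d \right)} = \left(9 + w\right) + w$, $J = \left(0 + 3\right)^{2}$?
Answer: $- \frac{3679195}{3} \approx -1.2264 \cdot 10^{6}$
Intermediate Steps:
$J = 9$ ($J = 3^{2} = 9$)
$q{\left(w,d \right)} = 9 + 2 w$
$f = - \frac{623}{15}$ ($f = 7 \left(- \frac{7}{-5} - \frac{66}{9}\right) = 7 \left(\left(-7\right) \left(- \frac{1}{5}\right) - \frac{22}{3}\right) = 7 \left(\frac{7}{5} - \frac{22}{3}\right) = 7 \left(- \frac{89}{15}\right) = - \frac{623}{15} \approx -41.533$)
$\left(f + 500\right) \left(-2820 + q{\left(68,-67 \right)}\right) = \left(- \frac{623}{15} + 500\right) \left(-2820 + \left(9 + 2 \cdot 68\right)\right) = \frac{6877 \left(-2820 + \left(9 + 136\right)\right)}{15} = \frac{6877 \left(-2820 + 145\right)}{15} = \frac{6877}{15} \left(-2675\right) = - \frac{3679195}{3}$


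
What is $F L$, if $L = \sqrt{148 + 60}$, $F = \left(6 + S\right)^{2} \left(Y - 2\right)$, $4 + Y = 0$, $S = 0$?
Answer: $- 864 \sqrt{13} \approx -3115.2$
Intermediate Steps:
$Y = -4$ ($Y = -4 + 0 = -4$)
$F = -216$ ($F = \left(6 + 0\right)^{2} \left(-4 - 2\right) = 6^{2} \left(-6\right) = 36 \left(-6\right) = -216$)
$L = 4 \sqrt{13}$ ($L = \sqrt{208} = 4 \sqrt{13} \approx 14.422$)
$F L = - 216 \cdot 4 \sqrt{13} = - 864 \sqrt{13}$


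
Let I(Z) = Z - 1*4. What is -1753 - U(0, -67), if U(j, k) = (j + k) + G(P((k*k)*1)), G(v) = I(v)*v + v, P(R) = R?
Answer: -20139340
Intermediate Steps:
I(Z) = -4 + Z (I(Z) = Z - 4 = -4 + Z)
G(v) = v + v*(-4 + v) (G(v) = (-4 + v)*v + v = v*(-4 + v) + v = v + v*(-4 + v))
U(j, k) = j + k + k²*(-3 + k²) (U(j, k) = (j + k) + ((k*k)*1)*(-3 + (k*k)*1) = (j + k) + (k²*1)*(-3 + k²*1) = (j + k) + k²*(-3 + k²) = j + k + k²*(-3 + k²))
-1753 - U(0, -67) = -1753 - (0 - 67 + (-67)²*(-3 + (-67)²)) = -1753 - (0 - 67 + 4489*(-3 + 4489)) = -1753 - (0 - 67 + 4489*4486) = -1753 - (0 - 67 + 20137654) = -1753 - 1*20137587 = -1753 - 20137587 = -20139340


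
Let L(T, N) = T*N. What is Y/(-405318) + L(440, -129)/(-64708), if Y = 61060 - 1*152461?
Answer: 2410018799/2185609762 ≈ 1.1027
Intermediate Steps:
Y = -91401 (Y = 61060 - 152461 = -91401)
L(T, N) = N*T
Y/(-405318) + L(440, -129)/(-64708) = -91401/(-405318) - 129*440/(-64708) = -91401*(-1/405318) - 56760*(-1/64708) = 30467/135106 + 14190/16177 = 2410018799/2185609762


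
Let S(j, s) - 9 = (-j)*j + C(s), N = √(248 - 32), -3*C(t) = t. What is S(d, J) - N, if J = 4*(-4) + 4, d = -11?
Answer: -108 - 6*√6 ≈ -122.70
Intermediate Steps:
C(t) = -t/3
J = -12 (J = -16 + 4 = -12)
N = 6*√6 (N = √216 = 6*√6 ≈ 14.697)
S(j, s) = 9 - j² - s/3 (S(j, s) = 9 + ((-j)*j - s/3) = 9 + (-j² - s/3) = 9 - j² - s/3)
S(d, J) - N = (9 - 1*(-11)² - ⅓*(-12)) - 6*√6 = (9 - 1*121 + 4) - 6*√6 = (9 - 121 + 4) - 6*√6 = -108 - 6*√6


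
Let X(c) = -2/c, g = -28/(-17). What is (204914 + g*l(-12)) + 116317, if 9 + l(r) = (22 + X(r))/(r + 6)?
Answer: 49145144/153 ≈ 3.2121e+5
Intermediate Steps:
g = 28/17 (g = -28*(-1/17) = 28/17 ≈ 1.6471)
X(c) = -2/c
l(r) = -9 + (22 - 2/r)/(6 + r) (l(r) = -9 + (22 - 2/r)/(r + 6) = -9 + (22 - 2/r)/(6 + r))
(204914 + g*l(-12)) + 116317 = (204914 + 28*((-2 - 1*(-12)*(32 + 9*(-12)))/((-12)*(6 - 12)))/17) + 116317 = (204914 + 28*(-1/12*(-2 - 1*(-12)*(32 - 108))/(-6))/17) + 116317 = (204914 + 28*(-1/12*(-⅙)*(-2 - 1*(-12)*(-76)))/17) + 116317 = (204914 + 28*(-1/12*(-⅙)*(-2 - 912))/17) + 116317 = (204914 + 28*(-1/12*(-⅙)*(-914))/17) + 116317 = (204914 + (28/17)*(-457/36)) + 116317 = (204914 - 3199/153) + 116317 = 31348643/153 + 116317 = 49145144/153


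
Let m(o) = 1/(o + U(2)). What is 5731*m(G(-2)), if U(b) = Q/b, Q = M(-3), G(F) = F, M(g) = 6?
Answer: 5731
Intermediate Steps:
Q = 6
U(b) = 6/b
m(o) = 1/(3 + o) (m(o) = 1/(o + 6/2) = 1/(o + 6*(½)) = 1/(o + 3) = 1/(3 + o))
5731*m(G(-2)) = 5731/(3 - 2) = 5731/1 = 5731*1 = 5731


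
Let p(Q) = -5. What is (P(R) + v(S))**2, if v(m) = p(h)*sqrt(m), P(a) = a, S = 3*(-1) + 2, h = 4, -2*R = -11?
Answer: 21/4 - 55*I ≈ 5.25 - 55.0*I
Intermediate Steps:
R = 11/2 (R = -1/2*(-11) = 11/2 ≈ 5.5000)
S = -1 (S = -3 + 2 = -1)
v(m) = -5*sqrt(m)
(P(R) + v(S))**2 = (11/2 - 5*I)**2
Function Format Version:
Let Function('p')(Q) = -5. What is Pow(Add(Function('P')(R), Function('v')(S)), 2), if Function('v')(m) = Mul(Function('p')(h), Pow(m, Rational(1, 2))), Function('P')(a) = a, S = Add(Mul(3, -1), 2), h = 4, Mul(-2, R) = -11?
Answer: Add(Rational(21, 4), Mul(-55, I)) ≈ Add(5.2500, Mul(-55.000, I))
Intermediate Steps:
R = Rational(11, 2) (R = Mul(Rational(-1, 2), -11) = Rational(11, 2) ≈ 5.5000)
S = -1 (S = Add(-3, 2) = -1)
Function('v')(m) = Mul(-5, Pow(m, Rational(1, 2)))
Pow(Add(Function('P')(R), Function('v')(S)), 2) = Pow(Add(Rational(11, 2), Mul(-5, Pow(-1, Rational(1, 2)))), 2) = Pow(Add(Rational(11, 2), Mul(-5, I)), 2)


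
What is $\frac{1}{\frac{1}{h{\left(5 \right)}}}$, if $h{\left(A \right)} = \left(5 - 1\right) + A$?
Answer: $9$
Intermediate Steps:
$h{\left(A \right)} = 4 + A$
$\frac{1}{\frac{1}{h{\left(5 \right)}}} = \frac{1}{\frac{1}{4 + 5}} = \frac{1}{\frac{1}{9}} = 9$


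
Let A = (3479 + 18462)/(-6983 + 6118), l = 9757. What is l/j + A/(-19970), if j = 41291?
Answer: 169448871681/713262798550 ≈ 0.23757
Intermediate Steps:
A = -21941/865 (A = 21941/(-865) = 21941*(-1/865) = -21941/865 ≈ -25.365)
l/j + A/(-19970) = 9757/41291 - 21941/865/(-19970) = 9757*(1/41291) - 21941/865*(-1/19970) = 9757/41291 + 21941/17274050 = 169448871681/713262798550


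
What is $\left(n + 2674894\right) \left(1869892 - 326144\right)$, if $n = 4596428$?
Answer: $11225088794856$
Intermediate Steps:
$\left(n + 2674894\right) \left(1869892 - 326144\right) = \left(4596428 + 2674894\right) \left(1869892 - 326144\right) = 7271322 \cdot 1543748 = 11225088794856$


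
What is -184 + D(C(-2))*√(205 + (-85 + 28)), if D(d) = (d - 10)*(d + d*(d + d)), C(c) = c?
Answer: -184 - 144*√37 ≈ -1059.9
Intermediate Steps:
D(d) = (-10 + d)*(d + 2*d²) (D(d) = (-10 + d)*(d + d*(2*d)) = (-10 + d)*(d + 2*d²))
-184 + D(C(-2))*√(205 + (-85 + 28)) = -184 + (-2*(-10 - 19*(-2) + 2*(-2)²))*√(205 + (-85 + 28)) = -184 + (-2*(-10 + 38 + 2*4))*√(205 - 57) = -184 + (-2*(-10 + 38 + 8))*√148 = -184 + (-2*36)*(2*√37) = -184 - 144*√37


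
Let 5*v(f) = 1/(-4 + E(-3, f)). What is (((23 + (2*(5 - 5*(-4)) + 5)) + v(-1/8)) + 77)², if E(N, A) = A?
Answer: 653671489/27225 ≈ 24010.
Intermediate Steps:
v(f) = 1/(5*(-4 + f))
(((23 + (2*(5 - 5*(-4)) + 5)) + v(-1/8)) + 77)² = (((23 + (2*(5 - 5*(-4)) + 5)) + 1/(5*(-4 - 1/8))) + 77)² = (((23 + (2*(5 + 20) + 5)) + 1/(5*(-4 - 1*⅛))) + 77)² = (((23 + (2*25 + 5)) + 1/(5*(-4 - ⅛))) + 77)² = (((23 + (50 + 5)) + 1/(5*(-33/8))) + 77)² = (((23 + 55) + (⅕)*(-8/33)) + 77)² = ((78 - 8/165) + 77)² = (12862/165 + 77)² = (25567/165)² = 653671489/27225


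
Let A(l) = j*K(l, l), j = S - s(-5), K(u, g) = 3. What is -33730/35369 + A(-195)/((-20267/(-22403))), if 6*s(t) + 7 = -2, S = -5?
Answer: -18007017667/1433647046 ≈ -12.560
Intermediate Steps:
s(t) = -3/2 (s(t) = -7/6 + (⅙)*(-2) = -7/6 - ⅓ = -3/2)
j = -7/2 (j = -5 - 1*(-3/2) = -5 + 3/2 = -7/2 ≈ -3.5000)
A(l) = -21/2 (A(l) = -7/2*3 = -21/2)
-33730/35369 + A(-195)/((-20267/(-22403))) = -33730/35369 - 21/(2*((-20267/(-22403)))) = -33730*1/35369 - 21/(2*((-20267*(-1/22403)))) = -33730/35369 - 21/(2*20267/22403) = -33730/35369 - 21/2*22403/20267 = -33730/35369 - 470463/40534 = -18007017667/1433647046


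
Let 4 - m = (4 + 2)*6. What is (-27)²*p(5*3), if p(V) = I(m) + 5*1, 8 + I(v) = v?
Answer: -25515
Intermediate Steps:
m = -32 (m = 4 - (4 + 2)*6 = 4 - 6*6 = 4 - 1*36 = 4 - 36 = -32)
I(v) = -8 + v
p(V) = -35 (p(V) = (-8 - 32) + 5*1 = -40 + 5 = -35)
(-27)²*p(5*3) = (-27)²*(-35) = 729*(-35) = -25515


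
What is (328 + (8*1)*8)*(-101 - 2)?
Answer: -40376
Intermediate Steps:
(328 + (8*1)*8)*(-101 - 2) = (328 + 8*8)*(-103) = (328 + 64)*(-103) = 392*(-103) = -40376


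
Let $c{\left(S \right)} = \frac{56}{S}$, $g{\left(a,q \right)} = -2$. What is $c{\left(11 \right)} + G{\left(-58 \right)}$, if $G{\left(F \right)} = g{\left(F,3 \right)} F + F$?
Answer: $\frac{694}{11} \approx 63.091$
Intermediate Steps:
$G{\left(F \right)} = - F$ ($G{\left(F \right)} = - 2 F + F = - F$)
$c{\left(11 \right)} + G{\left(-58 \right)} = \frac{56}{11} - -58 = 56 \cdot \frac{1}{11} + 58 = \frac{56}{11} + 58 = \frac{694}{11}$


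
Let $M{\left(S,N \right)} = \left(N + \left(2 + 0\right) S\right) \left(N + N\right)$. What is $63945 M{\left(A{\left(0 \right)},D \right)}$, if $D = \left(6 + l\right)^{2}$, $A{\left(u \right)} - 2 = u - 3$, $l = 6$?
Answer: $2615094720$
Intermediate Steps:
$A{\left(u \right)} = -1 + u$ ($A{\left(u \right)} = 2 + \left(u - 3\right) = 2 + \left(-3 + u\right) = -1 + u$)
$D = 144$ ($D = \left(6 + 6\right)^{2} = 12^{2} = 144$)
$M{\left(S,N \right)} = 2 N \left(N + 2 S\right)$ ($M{\left(S,N \right)} = \left(N + 2 S\right) 2 N = 2 N \left(N + 2 S\right)$)
$63945 M{\left(A{\left(0 \right)},D \right)} = 63945 \cdot 2 \cdot 144 \left(144 + 2 \left(-1 + 0\right)\right) = 63945 \cdot 2 \cdot 144 \left(144 + 2 \left(-1\right)\right) = 63945 \cdot 2 \cdot 144 \left(144 - 2\right) = 63945 \cdot 2 \cdot 144 \cdot 142 = 63945 \cdot 40896 = 2615094720$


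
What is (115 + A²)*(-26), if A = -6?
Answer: -3926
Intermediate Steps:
(115 + A²)*(-26) = (115 + (-6)²)*(-26) = (115 + 36)*(-26) = 151*(-26) = -3926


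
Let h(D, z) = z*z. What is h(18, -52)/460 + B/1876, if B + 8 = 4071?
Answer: 1735421/215740 ≈ 8.0440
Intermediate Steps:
h(D, z) = z²
B = 4063 (B = -8 + 4071 = 4063)
h(18, -52)/460 + B/1876 = (-52)²/460 + 4063/1876 = 2704*(1/460) + 4063*(1/1876) = 676/115 + 4063/1876 = 1735421/215740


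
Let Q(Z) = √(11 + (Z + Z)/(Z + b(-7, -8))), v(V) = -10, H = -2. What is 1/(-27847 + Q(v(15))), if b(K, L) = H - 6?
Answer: -250623/6979098572 - 3*√109/6979098572 ≈ -3.5915e-5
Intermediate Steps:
b(K, L) = -8 (b(K, L) = -2 - 6 = -8)
Q(Z) = √(11 + 2*Z/(-8 + Z)) (Q(Z) = √(11 + (Z + Z)/(Z - 8)) = √(11 + (2*Z)/(-8 + Z)) = √(11 + 2*Z/(-8 + Z)))
1/(-27847 + Q(v(15))) = 1/(-27847 + √((-88 + 13*(-10))/(-8 - 10))) = 1/(-27847 + √((-88 - 130)/(-18))) = 1/(-27847 + √(-1/18*(-218))) = 1/(-27847 + √(109/9)) = 1/(-27847 + √109/3)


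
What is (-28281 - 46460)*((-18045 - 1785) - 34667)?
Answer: 4073160277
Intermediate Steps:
(-28281 - 46460)*((-18045 - 1785) - 34667) = -74741*(-19830 - 34667) = -74741*(-54497) = 4073160277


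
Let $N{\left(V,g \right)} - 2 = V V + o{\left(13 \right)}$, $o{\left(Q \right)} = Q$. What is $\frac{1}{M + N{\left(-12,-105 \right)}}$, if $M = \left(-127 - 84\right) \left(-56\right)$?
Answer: $\frac{1}{11975} \approx 8.3507 \cdot 10^{-5}$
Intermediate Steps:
$N{\left(V,g \right)} = 15 + V^{2}$ ($N{\left(V,g \right)} = 2 + \left(V V + 13\right) = 2 + \left(V^{2} + 13\right) = 2 + \left(13 + V^{2}\right) = 15 + V^{2}$)
$M = 11816$ ($M = \left(-211\right) \left(-56\right) = 11816$)
$\frac{1}{M + N{\left(-12,-105 \right)}} = \frac{1}{11816 + \left(15 + \left(-12\right)^{2}\right)} = \frac{1}{11816 + \left(15 + 144\right)} = \frac{1}{11816 + 159} = \frac{1}{11975}$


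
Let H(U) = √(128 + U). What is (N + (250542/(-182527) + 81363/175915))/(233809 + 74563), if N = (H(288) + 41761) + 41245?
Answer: 2665230120286601/9901589695380260 + √26/77093 ≈ 0.26924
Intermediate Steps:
N = 83006 + 4*√26 (N = (√(128 + 288) + 41761) + 41245 = (√416 + 41761) + 41245 = (4*√26 + 41761) + 41245 = (41761 + 4*√26) + 41245 = 83006 + 4*√26 ≈ 83026.)
(N + (250542/(-182527) + 81363/175915))/(233809 + 74563) = ((83006 + 4*√26) + (250542/(-182527) + 81363/175915))/(233809 + 74563) = ((83006 + 4*√26) + (250542*(-1/182527) + 81363*(1/175915)))/308372 = ((83006 + 4*√26) + (-250542/182527 + 81363/175915))*(1/308372) = ((83006 + 4*√26) - 29223151629/32109237205)*(1/308372) = (2665230120286601/32109237205 + 4*√26)*(1/308372) = 2665230120286601/9901589695380260 + √26/77093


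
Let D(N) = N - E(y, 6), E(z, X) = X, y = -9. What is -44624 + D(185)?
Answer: -44445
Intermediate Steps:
D(N) = -6 + N (D(N) = N - 1*6 = N - 6 = -6 + N)
-44624 + D(185) = -44624 + (-6 + 185) = -44624 + 179 = -44445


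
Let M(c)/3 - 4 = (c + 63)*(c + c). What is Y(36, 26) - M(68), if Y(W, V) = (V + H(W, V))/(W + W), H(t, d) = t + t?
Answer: -1924511/36 ≈ -53459.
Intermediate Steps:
H(t, d) = 2*t
Y(W, V) = (V + 2*W)/(2*W) (Y(W, V) = (V + 2*W)/(W + W) = (V + 2*W)/((2*W)) = (V + 2*W)*(1/(2*W)) = (V + 2*W)/(2*W))
M(c) = 12 + 6*c*(63 + c) (M(c) = 12 + 3*((c + 63)*(c + c)) = 12 + 3*((63 + c)*(2*c)) = 12 + 3*(2*c*(63 + c)) = 12 + 6*c*(63 + c))
Y(36, 26) - M(68) = (36 + (1/2)*26)/36 - (12 + 6*68**2 + 378*68) = (36 + 13)/36 - (12 + 6*4624 + 25704) = (1/36)*49 - (12 + 27744 + 25704) = 49/36 - 1*53460 = 49/36 - 53460 = -1924511/36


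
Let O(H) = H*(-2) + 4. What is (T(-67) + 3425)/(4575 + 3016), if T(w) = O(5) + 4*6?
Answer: 3443/7591 ≈ 0.45356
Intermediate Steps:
O(H) = 4 - 2*H (O(H) = -2*H + 4 = 4 - 2*H)
T(w) = 18 (T(w) = (4 - 2*5) + 4*6 = (4 - 10) + 24 = -6 + 24 = 18)
(T(-67) + 3425)/(4575 + 3016) = (18 + 3425)/(4575 + 3016) = 3443/7591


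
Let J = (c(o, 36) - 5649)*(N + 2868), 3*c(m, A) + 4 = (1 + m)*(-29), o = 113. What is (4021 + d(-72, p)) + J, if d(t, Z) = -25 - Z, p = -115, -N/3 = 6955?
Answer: 121525854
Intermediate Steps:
N = -20865 (N = -3*6955 = -20865)
c(m, A) = -11 - 29*m/3 (c(m, A) = -4/3 + ((1 + m)*(-29))/3 = -4/3 + (-29 - 29*m)/3 = -4/3 + (-29/3 - 29*m/3) = -11 - 29*m/3)
J = 121521743 (J = ((-11 - 29/3*113) - 5649)*(-20865 + 2868) = ((-11 - 3277/3) - 5649)*(-17997) = (-3310/3 - 5649)*(-17997) = -20257/3*(-17997) = 121521743)
(4021 + d(-72, p)) + J = (4021 + (-25 - 1*(-115))) + 121521743 = (4021 + (-25 + 115)) + 121521743 = (4021 + 90) + 121521743 = 4111 + 121521743 = 121525854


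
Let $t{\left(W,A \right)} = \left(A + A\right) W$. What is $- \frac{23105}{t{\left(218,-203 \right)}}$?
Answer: $\frac{23105}{88508} \approx 0.26105$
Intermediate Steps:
$t{\left(W,A \right)} = 2 A W$
$- \frac{23105}{t{\left(218,-203 \right)}} = - \frac{23105}{2 \left(-203\right) 218} = - \frac{23105}{-88508} = \left(-23105\right) \left(- \frac{1}{88508}\right) = \frac{23105}{88508}$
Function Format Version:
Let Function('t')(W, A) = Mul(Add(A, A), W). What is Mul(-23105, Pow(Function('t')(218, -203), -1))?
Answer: Rational(23105, 88508) ≈ 0.26105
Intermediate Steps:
Function('t')(W, A) = Mul(2, A, W) (Function('t')(W, A) = Mul(Mul(2, A), W) = Mul(2, A, W))
Mul(-23105, Pow(Function('t')(218, -203), -1)) = Mul(-23105, Pow(Mul(2, -203, 218), -1)) = Mul(-23105, Pow(-88508, -1)) = Mul(-23105, Rational(-1, 88508)) = Rational(23105, 88508)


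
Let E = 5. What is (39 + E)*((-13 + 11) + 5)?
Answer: 132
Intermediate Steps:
(39 + E)*((-13 + 11) + 5) = (39 + 5)*((-13 + 11) + 5) = 44*(-2 + 5) = 44*3 = 132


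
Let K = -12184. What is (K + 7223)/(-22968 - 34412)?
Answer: 4961/57380 ≈ 0.086459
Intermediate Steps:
(K + 7223)/(-22968 - 34412) = (-12184 + 7223)/(-22968 - 34412) = -4961/(-57380) = -4961*(-1/57380) = 4961/57380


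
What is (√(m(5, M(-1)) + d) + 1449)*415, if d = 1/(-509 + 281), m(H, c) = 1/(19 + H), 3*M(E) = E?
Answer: 601335 + 415*√1938/228 ≈ 6.0142e+5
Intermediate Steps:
M(E) = E/3
d = -1/228 (d = 1/(-228) = -1/228 ≈ -0.0043860)
(√(m(5, M(-1)) + d) + 1449)*415 = (√(1/(19 + 5) - 1/228) + 1449)*415 = (√(1/24 - 1/228) + 1449)*415 = (√(17/456) + 1449)*415 = (√1938/228 + 1449)*415 = (1449 + √1938/228)*415 = 601335 + 415*√1938/228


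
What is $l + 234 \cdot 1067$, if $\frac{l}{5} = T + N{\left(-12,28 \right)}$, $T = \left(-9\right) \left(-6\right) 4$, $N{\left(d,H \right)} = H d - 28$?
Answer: $248938$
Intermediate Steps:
$N{\left(d,H \right)} = -28 + H d$
$T = 216$ ($T = 54 \cdot 4 = 216$)
$l = -740$ ($l = 5 \left(216 + \left(-28 + 28 \left(-12\right)\right)\right) = 5 \left(216 - 364\right) = 5 \left(-148\right) = -740$)
$l + 234 \cdot 1067 = -740 + 234 \cdot 1067 = -740 + 249678 = 248938$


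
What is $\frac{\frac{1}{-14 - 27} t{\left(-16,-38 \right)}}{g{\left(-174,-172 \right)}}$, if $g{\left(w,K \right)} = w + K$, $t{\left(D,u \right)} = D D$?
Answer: $\frac{128}{7093} \approx 0.018046$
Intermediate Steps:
$t{\left(D,u \right)} = D^{2}$
$g{\left(w,K \right)} = K + w$
$\frac{\frac{1}{-14 - 27} t{\left(-16,-38 \right)}}{g{\left(-174,-172 \right)}} = \frac{\frac{1}{-14 - 27} \left(-16\right)^{2}}{-172 - 174} = \frac{\frac{1}{-41} \cdot 256}{-346} = \left(- \frac{1}{41}\right) 256 \left(- \frac{1}{346}\right) = \left(- \frac{256}{41}\right) \left(- \frac{1}{346}\right) = \frac{128}{7093}$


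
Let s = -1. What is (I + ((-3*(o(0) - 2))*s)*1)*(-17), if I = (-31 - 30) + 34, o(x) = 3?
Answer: 408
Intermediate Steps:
I = -27 (I = -61 + 34 = -27)
(I + ((-3*(o(0) - 2))*s)*1)*(-17) = (-27 + (-3*(3 - 2)*(-1))*1)*(-17) = (-27 + (-3*1*(-1))*1)*(-17) = (-27 - 3*(-1)*1)*(-17) = (-27 + 3*1)*(-17) = (-27 + 3)*(-17) = -24*(-17) = 408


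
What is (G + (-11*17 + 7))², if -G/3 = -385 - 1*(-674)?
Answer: 1096209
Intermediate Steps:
G = -867 (G = -3*(-385 - 1*(-674)) = -3*(-385 + 674) = -3*289 = -867)
(G + (-11*17 + 7))² = (-867 + (-11*17 + 7))² = (-867 + (-187 + 7))² = (-867 - 180)² = (-1047)² = 1096209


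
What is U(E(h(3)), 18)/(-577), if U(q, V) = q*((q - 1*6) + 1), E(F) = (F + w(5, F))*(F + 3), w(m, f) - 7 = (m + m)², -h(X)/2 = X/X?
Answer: -10500/577 ≈ -18.198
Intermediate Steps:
h(X) = -2 (h(X) = -2*X/X = -2*1 = -2)
w(m, f) = 7 + 4*m² (w(m, f) = 7 + (m + m)² = 7 + (2*m)² = 7 + 4*m²)
E(F) = (3 + F)*(107 + F) (E(F) = (F + (7 + 4*5²))*(F + 3) = (F + (7 + 4*25))*(3 + F) = (F + (7 + 100))*(3 + F) = (F + 107)*(3 + F) = (107 + F)*(3 + F) = (3 + F)*(107 + F))
U(q, V) = q*(-5 + q) (U(q, V) = q*((q - 6) + 1) = q*((-6 + q) + 1) = q*(-5 + q))
U(E(h(3)), 18)/(-577) = ((321 + (-2)² + 110*(-2))*(-5 + (321 + (-2)² + 110*(-2))))/(-577) = ((321 + 4 - 220)*(-5 + (321 + 4 - 220)))*(-1/577) = (105*(-5 + 105))*(-1/577) = (105*100)*(-1/577) = 10500*(-1/577) = -10500/577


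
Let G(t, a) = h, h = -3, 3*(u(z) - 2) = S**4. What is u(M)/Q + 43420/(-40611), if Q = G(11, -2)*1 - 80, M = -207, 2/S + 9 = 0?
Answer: -24178039594/22115247993 ≈ -1.0933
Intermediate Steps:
S = -2/9 (S = 2/(-9 + 0) = 2/(-9) = 2*(-1/9) = -2/9 ≈ -0.22222)
u(z) = 39382/19683 (u(z) = 2 + (-2/9)**4/3 = 2 + (1/3)*(16/6561) = 2 + 16/19683 = 39382/19683)
G(t, a) = -3
Q = -83 (Q = -3*1 - 80 = -3 - 80 = -83)
u(M)/Q + 43420/(-40611) = (39382/19683)/(-83) + 43420/(-40611) = (39382/19683)*(-1/83) + 43420*(-1/40611) = -39382/1633689 - 43420/40611 = -24178039594/22115247993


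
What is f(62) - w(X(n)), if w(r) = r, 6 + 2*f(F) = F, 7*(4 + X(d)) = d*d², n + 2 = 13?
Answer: -1107/7 ≈ -158.14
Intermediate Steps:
n = 11 (n = -2 + 13 = 11)
X(d) = -4 + d³/7 (X(d) = -4 + (d*d²)/7 = -4 + d³/7)
f(F) = -3 + F/2
f(62) - w(X(n)) = (-3 + (½)*62) - (-4 + (⅐)*11³) = (-3 + 31) - (-4 + (⅐)*1331) = 28 - (-4 + 1331/7) = 28 - 1*1303/7 = 28 - 1303/7 = -1107/7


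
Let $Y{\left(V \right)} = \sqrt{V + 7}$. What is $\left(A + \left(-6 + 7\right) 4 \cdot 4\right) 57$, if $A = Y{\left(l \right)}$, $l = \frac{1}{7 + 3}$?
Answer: $912 + \frac{57 \sqrt{710}}{10} \approx 1063.9$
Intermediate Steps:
$l = \frac{1}{10} \approx 0.1$
$Y{\left(V \right)} = \sqrt{7 + V}$
$A = \frac{\sqrt{710}}{10}$ ($A = \sqrt{7 + \frac{1}{10}} = \sqrt{\frac{71}{10}} = \frac{\sqrt{710}}{10} \approx 2.6646$)
$\left(A + \left(-6 + 7\right) 4 \cdot 4\right) 57 = \left(\frac{\sqrt{710}}{10} + \left(-6 + 7\right) 4 \cdot 4\right) 57 = \left(\frac{\sqrt{710}}{10} + 1 \cdot 16\right) 57 = \left(\frac{\sqrt{710}}{10} + 16\right) 57 = \left(16 + \frac{\sqrt{710}}{10}\right) 57 = 912 + \frac{57 \sqrt{710}}{10}$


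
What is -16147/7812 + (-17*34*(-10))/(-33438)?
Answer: -97512791/43536276 ≈ -2.2398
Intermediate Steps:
-16147/7812 + (-17*34*(-10))/(-33438) = -16147*1/7812 - 578*(-10)*(-1/33438) = -16147/7812 + 5780*(-1/33438) = -16147/7812 - 2890/16719 = -97512791/43536276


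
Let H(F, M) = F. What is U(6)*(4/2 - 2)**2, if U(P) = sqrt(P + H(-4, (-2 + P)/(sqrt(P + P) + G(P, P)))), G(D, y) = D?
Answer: 0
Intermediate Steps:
U(P) = sqrt(-4 + P) (U(P) = sqrt(P - 4) = sqrt(-4 + P))
U(6)*(4/2 - 2)**2 = sqrt(-4 + 6)*(4/2 - 2)**2 = sqrt(2)*(4*(1/2) - 2)**2 = sqrt(2)*(2 - 2)**2 = sqrt(2)*0**2 = sqrt(2)*0 = 0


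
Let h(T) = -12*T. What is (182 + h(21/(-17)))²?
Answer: 11195716/289 ≈ 38740.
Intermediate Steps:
(182 + h(21/(-17)))² = (182 - 252/(-17))² = (182 - 252*(-1)/17)² = (182 - 12*(-21/17))² = (182 + 252/17)² = (3346/17)² = 11195716/289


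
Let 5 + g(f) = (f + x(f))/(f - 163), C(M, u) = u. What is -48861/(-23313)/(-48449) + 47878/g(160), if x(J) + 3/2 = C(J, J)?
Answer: -108155602480401/251123618393 ≈ -430.69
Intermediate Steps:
x(J) = -3/2 + J
g(f) = -5 + (-3/2 + 2*f)/(-163 + f) (g(f) = -5 + (f + (-3/2 + f))/(f - 163) = -5 + (-3/2 + 2*f)/(-163 + f))
-48861/(-23313)/(-48449) + 47878/g(160) = -48861/(-23313)/(-48449) + 47878/(((1627 - 6*160)/(2*(-163 + 160)))) = -48861*(-1/23313)*(-1/48449) + 47878/(((½)*(1627 - 960)/(-3))) = (16287/7771)*(-1/48449) + 47878/(((½)*(-⅓)*667)) = -16287/376497179 + 47878/(-667/6) = -16287/376497179 + 47878*(-6/667) = -16287/376497179 - 287268/667 = -108155602480401/251123618393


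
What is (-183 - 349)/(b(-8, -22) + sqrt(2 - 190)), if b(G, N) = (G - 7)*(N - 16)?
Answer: -37905/40636 + 133*I*sqrt(47)/40636 ≈ -0.93279 + 0.022438*I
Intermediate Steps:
b(G, N) = (-16 + N)*(-7 + G) (b(G, N) = (-7 + G)*(-16 + N) = (-16 + N)*(-7 + G))
(-183 - 349)/(b(-8, -22) + sqrt(2 - 190)) = (-183 - 349)/((112 - 16*(-8) - 7*(-22) - 8*(-22)) + sqrt(2 - 190)) = -532/((112 + 128 + 154 + 176) + sqrt(-188)) = -532/(570 + 2*I*sqrt(47))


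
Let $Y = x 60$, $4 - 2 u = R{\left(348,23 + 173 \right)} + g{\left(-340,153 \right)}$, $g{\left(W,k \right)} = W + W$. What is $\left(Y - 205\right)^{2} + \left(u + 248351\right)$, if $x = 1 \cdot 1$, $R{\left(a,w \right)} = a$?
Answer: $269544$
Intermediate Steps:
$g{\left(W,k \right)} = 2 W$
$x = 1$
$u = 168$ ($u = 2 - \frac{348 + 2 \left(-340\right)}{2} = 2 - \frac{348 - 680}{2} = 2 - -166 = 2 + 166 = 168$)
$Y = 60$ ($Y = 1 \cdot 60 = 60$)
$\left(Y - 205\right)^{2} + \left(u + 248351\right) = \left(60 - 205\right)^{2} + \left(168 + 248351\right) = \left(-145\right)^{2} + 248519 = 21025 + 248519 = 269544$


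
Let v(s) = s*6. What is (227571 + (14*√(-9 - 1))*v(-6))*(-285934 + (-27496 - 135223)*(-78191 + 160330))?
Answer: -3041682552755625 + 6736394385000*I*√10 ≈ -3.0417e+15 + 2.1302e+13*I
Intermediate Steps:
v(s) = 6*s
(227571 + (14*√(-9 - 1))*v(-6))*(-285934 + (-27496 - 135223)*(-78191 + 160330)) = (227571 + (14*√(-9 - 1))*(6*(-6)))*(-285934 + (-27496 - 135223)*(-78191 + 160330)) = (227571 + (14*√(-10))*(-36))*(-285934 - 162719*82139) = (227571 + (14*(I*√10))*(-36))*(-285934 - 13365575941) = (227571 + (14*I*√10)*(-36))*(-13365861875) = (227571 - 504*I*√10)*(-13365861875) = -3041682552755625 + 6736394385000*I*√10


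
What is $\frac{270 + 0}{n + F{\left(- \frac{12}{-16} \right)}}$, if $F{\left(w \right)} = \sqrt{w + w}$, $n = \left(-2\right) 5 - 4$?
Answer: $- \frac{7560}{389} - \frac{270 \sqrt{6}}{389} \approx -21.135$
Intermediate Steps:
$n = -14$ ($n = -10 - 4 = -14$)
$F{\left(w \right)} = \sqrt{2} \sqrt{w}$ ($F{\left(w \right)} = \sqrt{2 w} = \sqrt{2} \sqrt{w}$)
$\frac{270 + 0}{n + F{\left(- \frac{12}{-16} \right)}} = \frac{270 + 0}{-14 + \sqrt{2} \sqrt{- \frac{12}{-16}}} = \frac{270}{-14 + \sqrt{2} \sqrt{\left(-12\right) \left(- \frac{1}{16}\right)}} = \frac{270}{-14 + \sqrt{2} \sqrt{\frac{3}{4}}} = \frac{270}{-14 + \sqrt{2} \frac{\sqrt{3}}{2}} = \frac{270}{-14 + \frac{\sqrt{6}}{2}}$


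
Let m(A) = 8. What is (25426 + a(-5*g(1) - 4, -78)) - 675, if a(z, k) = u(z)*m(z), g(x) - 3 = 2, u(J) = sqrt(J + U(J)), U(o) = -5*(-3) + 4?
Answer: 24751 + 8*I*sqrt(10) ≈ 24751.0 + 25.298*I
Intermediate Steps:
U(o) = 19 (U(o) = 15 + 4 = 19)
u(J) = sqrt(19 + J) (u(J) = sqrt(J + 19) = sqrt(19 + J))
g(x) = 5 (g(x) = 3 + 2 = 5)
a(z, k) = 8*sqrt(19 + z) (a(z, k) = sqrt(19 + z)*8 = 8*sqrt(19 + z))
(25426 + a(-5*g(1) - 4, -78)) - 675 = (25426 + 8*sqrt(19 + (-5*5 - 4))) - 675 = (25426 + 8*sqrt(19 + (-25 - 4))) - 675 = (25426 + 8*sqrt(19 - 29)) - 675 = (25426 + 8*sqrt(-10)) - 675 = (25426 + 8*(I*sqrt(10))) - 675 = (25426 + 8*I*sqrt(10)) - 675 = 24751 + 8*I*sqrt(10)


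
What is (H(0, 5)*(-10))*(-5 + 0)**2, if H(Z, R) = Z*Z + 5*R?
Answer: -6250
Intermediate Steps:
H(Z, R) = Z**2 + 5*R
(H(0, 5)*(-10))*(-5 + 0)**2 = ((0**2 + 5*5)*(-10))*(-5 + 0)**2 = ((0 + 25)*(-10))*(-5)**2 = (25*(-10))*25 = -250*25 = -6250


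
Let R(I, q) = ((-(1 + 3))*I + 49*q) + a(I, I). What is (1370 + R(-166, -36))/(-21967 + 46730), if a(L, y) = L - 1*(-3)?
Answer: 107/24763 ≈ 0.0043210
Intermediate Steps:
a(L, y) = 3 + L (a(L, y) = L + 3 = 3 + L)
R(I, q) = 3 - 3*I + 49*q (R(I, q) = ((-(1 + 3))*I + 49*q) + (3 + I) = ((-1*4)*I + 49*q) + (3 + I) = (-4*I + 49*q) + (3 + I) = 3 - 3*I + 49*q)
(1370 + R(-166, -36))/(-21967 + 46730) = (1370 + (3 - 3*(-166) + 49*(-36)))/(-21967 + 46730) = (1370 + (3 + 498 - 1764))/24763 = (1370 - 1263)*(1/24763) = 107*(1/24763) = 107/24763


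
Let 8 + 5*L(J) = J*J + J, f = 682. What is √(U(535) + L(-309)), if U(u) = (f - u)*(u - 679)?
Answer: 2*I*√13345/5 ≈ 46.208*I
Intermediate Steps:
L(J) = -8/5 + J/5 + J²/5 (L(J) = -8/5 + (J*J + J)/5 = -8/5 + (J² + J)/5 = -8/5 + (J + J²)/5 = -8/5 + (J/5 + J²/5) = -8/5 + J/5 + J²/5)
U(u) = (-679 + u)*(682 - u) (U(u) = (682 - u)*(u - 679) = (682 - u)*(-679 + u) = (-679 + u)*(682 - u))
√(U(535) + L(-309)) = √((-463078 - 1*535² + 1361*535) + (-8/5 + (⅕)*(-309) + (⅕)*(-309)²)) = √((-463078 - 1*286225 + 728135) + (-8/5 - 309/5 + (⅕)*95481)) = √((-463078 - 286225 + 728135) + (-8/5 - 309/5 + 95481/5)) = √(-21168 + 95164/5) = √(-10676/5) = 2*I*√13345/5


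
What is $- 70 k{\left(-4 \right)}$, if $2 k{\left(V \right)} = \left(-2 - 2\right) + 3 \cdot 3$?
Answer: $-175$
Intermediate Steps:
$k{\left(V \right)} = \frac{5}{2}$ ($k{\left(V \right)} = \frac{\left(-2 - 2\right) + 3 \cdot 3}{2} = \frac{-4 + 9}{2} = \frac{1}{2} \cdot 5 = \frac{5}{2}$)
$- 70 k{\left(-4 \right)} = \left(-70\right) \frac{5}{2} = -175$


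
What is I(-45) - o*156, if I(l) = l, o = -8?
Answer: 1203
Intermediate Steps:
I(-45) - o*156 = -45 - (-8)*156 = -45 - 1*(-1248) = -45 + 1248 = 1203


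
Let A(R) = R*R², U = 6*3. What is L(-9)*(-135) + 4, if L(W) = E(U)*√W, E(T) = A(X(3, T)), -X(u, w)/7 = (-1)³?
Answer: 4 - 138915*I ≈ 4.0 - 1.3892e+5*I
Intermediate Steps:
X(u, w) = 7 (X(u, w) = -7*(-1)³ = -7*(-1) = 7)
U = 18
A(R) = R³
E(T) = 343 (E(T) = 7³ = 343)
L(W) = 343*√W
L(-9)*(-135) + 4 = (343*√(-9))*(-135) + 4 = (343*(3*I))*(-135) + 4 = (1029*I)*(-135) + 4 = -138915*I + 4 = 4 - 138915*I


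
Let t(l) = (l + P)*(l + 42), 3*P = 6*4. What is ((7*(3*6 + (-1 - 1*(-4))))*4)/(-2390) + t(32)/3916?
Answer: 596474/1169905 ≈ 0.50985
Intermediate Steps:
P = 8 (P = (6*4)/3 = (⅓)*24 = 8)
t(l) = (8 + l)*(42 + l) (t(l) = (l + 8)*(l + 42) = (8 + l)*(42 + l))
((7*(3*6 + (-1 - 1*(-4))))*4)/(-2390) + t(32)/3916 = ((7*(3*6 + (-1 - 1*(-4))))*4)/(-2390) + (336 + 32² + 50*32)/3916 = ((7*(18 + (-1 + 4)))*4)*(-1/2390) + (336 + 1024 + 1600)*(1/3916) = ((7*(18 + 3))*4)*(-1/2390) + 2960*(1/3916) = ((7*21)*4)*(-1/2390) + 740/979 = (147*4)*(-1/2390) + 740/979 = 588*(-1/2390) + 740/979 = -294/1195 + 740/979 = 596474/1169905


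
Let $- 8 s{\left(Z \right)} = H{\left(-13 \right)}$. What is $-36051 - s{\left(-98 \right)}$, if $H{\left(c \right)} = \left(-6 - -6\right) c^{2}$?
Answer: $-36051$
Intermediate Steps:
$H{\left(c \right)} = 0$ ($H{\left(c \right)} = \left(-6 + 6\right) c^{2} = 0 c^{2} = 0$)
$s{\left(Z \right)} = 0$ ($s{\left(Z \right)} = \left(- \frac{1}{8}\right) 0 = 0$)
$-36051 - s{\left(-98 \right)} = -36051 - 0 = -36051 + 0 = -36051$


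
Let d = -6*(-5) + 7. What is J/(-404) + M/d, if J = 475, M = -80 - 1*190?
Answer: -126655/14948 ≈ -8.4730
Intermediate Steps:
M = -270 (M = -80 - 190 = -270)
d = 37 (d = 30 + 7 = 37)
J/(-404) + M/d = 475/(-404) - 270/37 = 475*(-1/404) - 270*1/37 = -475/404 - 270/37 = -126655/14948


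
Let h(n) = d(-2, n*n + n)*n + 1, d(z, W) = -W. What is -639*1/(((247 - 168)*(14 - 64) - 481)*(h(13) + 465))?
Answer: -213/2806300 ≈ -7.5901e-5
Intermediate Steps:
h(n) = 1 + n*(-n - n²) (h(n) = (-(n*n + n))*n + 1 = (-(n² + n))*n + 1 = (-(n + n²))*n + 1 = (-n - n²)*n + 1 = n*(-n - n²) + 1 = 1 + n*(-n - n²))
-639*1/(((247 - 168)*(14 - 64) - 481)*(h(13) + 465)) = -639*1/(((247 - 168)*(14 - 64) - 481)*((1 - 1*13² - 1*13³) + 465)) = -639*1/((79*(-50) - 481)*((1 - 1*169 - 1*2197) + 465)) = -639*1/((-3950 - 481)*((1 - 169 - 2197) + 465)) = -639*(-1/(4431*(-2365 + 465))) = -639/((-4431*(-1900))) = -639/8418900 = -639*1/8418900 = -213/2806300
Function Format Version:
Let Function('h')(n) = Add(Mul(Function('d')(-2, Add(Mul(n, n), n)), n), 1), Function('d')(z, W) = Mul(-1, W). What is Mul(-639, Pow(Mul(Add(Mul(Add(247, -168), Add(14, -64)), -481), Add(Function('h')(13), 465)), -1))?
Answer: Rational(-213, 2806300) ≈ -7.5901e-5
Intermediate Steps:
Function('h')(n) = Add(1, Mul(n, Add(Mul(-1, n), Mul(-1, Pow(n, 2))))) (Function('h')(n) = Add(Mul(Mul(-1, Add(Mul(n, n), n)), n), 1) = Add(Mul(Mul(-1, Add(Pow(n, 2), n)), n), 1) = Add(Mul(Mul(-1, Add(n, Pow(n, 2))), n), 1) = Add(Mul(Add(Mul(-1, n), Mul(-1, Pow(n, 2))), n), 1) = Add(Mul(n, Add(Mul(-1, n), Mul(-1, Pow(n, 2)))), 1) = Add(1, Mul(n, Add(Mul(-1, n), Mul(-1, Pow(n, 2))))))
Mul(-639, Pow(Mul(Add(Mul(Add(247, -168), Add(14, -64)), -481), Add(Function('h')(13), 465)), -1)) = Mul(-639, Pow(Mul(Add(Mul(Add(247, -168), Add(14, -64)), -481), Add(Add(1, Mul(-1, Pow(13, 2)), Mul(-1, Pow(13, 3))), 465)), -1)) = Mul(-639, Pow(Mul(Add(Mul(79, -50), -481), Add(Add(1, Mul(-1, 169), Mul(-1, 2197)), 465)), -1)) = Mul(-639, Pow(Mul(Add(-3950, -481), Add(Add(1, -169, -2197), 465)), -1)) = Mul(-639, Pow(Mul(-4431, Add(-2365, 465)), -1)) = Mul(-639, Pow(Mul(-4431, -1900), -1)) = Mul(-639, Pow(8418900, -1)) = Mul(-639, Rational(1, 8418900)) = Rational(-213, 2806300)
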